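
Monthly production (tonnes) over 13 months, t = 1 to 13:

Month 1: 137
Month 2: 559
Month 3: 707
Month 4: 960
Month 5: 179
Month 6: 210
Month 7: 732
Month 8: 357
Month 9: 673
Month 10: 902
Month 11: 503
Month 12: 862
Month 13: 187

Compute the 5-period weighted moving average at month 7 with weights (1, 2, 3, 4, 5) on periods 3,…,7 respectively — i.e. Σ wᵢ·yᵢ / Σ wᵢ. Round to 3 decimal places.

Weighted sum: 1·707 + 2·960 + 3·179 + 4·210 + 5·732 = 707 + 1920 + 537 + 840 + 3660 = 7664
Weight total: 1 + 2 + 3 + 4 + 5 = 15
WMA = 7664 / 15 = 510.933

510.933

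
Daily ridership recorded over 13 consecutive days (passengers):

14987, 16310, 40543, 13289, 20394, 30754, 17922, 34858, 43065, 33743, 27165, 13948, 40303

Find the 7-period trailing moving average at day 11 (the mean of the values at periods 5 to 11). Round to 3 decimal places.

29700.143

Sum of periods 5–11: 20394 + 30754 + 17922 + 34858 + 43065 + 33743 + 27165 = 207901
Divide by 7: 207901 / 7 = 29700.143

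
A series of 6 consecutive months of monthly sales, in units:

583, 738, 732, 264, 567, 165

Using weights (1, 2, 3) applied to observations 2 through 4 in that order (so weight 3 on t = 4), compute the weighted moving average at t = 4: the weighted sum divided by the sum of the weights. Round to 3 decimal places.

Weighted sum: 1·738 + 2·732 + 3·264 = 738 + 1464 + 792 = 2994
Weight total: 1 + 2 + 3 = 6
WMA = 2994 / 6 = 499.000

499.000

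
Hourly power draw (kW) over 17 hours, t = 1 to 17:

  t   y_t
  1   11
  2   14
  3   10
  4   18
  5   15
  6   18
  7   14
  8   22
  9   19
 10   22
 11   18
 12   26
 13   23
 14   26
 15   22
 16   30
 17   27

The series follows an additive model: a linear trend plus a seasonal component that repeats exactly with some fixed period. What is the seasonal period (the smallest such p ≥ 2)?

4

First differences y_{t+1} − y_t: 3, -4, 8, -3, 3, -4, 8, -3, 3, -4, …
The difference pattern repeats every 4 terms and not for any smaller step, so p = 4.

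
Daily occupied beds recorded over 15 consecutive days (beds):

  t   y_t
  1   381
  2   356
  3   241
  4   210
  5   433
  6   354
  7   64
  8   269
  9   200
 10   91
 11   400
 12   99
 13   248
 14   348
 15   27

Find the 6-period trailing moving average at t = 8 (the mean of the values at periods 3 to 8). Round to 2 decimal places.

Sum of periods 3–8: 241 + 210 + 433 + 354 + 64 + 269 = 1571
Divide by 6: 1571 / 6 = 261.83

261.83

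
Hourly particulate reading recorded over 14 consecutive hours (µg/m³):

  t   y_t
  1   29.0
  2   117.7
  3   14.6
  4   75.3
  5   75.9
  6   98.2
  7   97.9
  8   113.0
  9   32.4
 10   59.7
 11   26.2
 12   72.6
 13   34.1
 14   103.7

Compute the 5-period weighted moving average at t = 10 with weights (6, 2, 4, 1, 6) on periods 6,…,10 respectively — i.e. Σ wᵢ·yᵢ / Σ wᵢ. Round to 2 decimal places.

85.66

Weighted sum: 6·98.2 + 2·97.9 + 4·113.0 + 1·32.4 + 6·59.7 = 589.2 + 195.8 + 452.0 + 32.4 + 358.2 = 1627.6
Weight total: 6 + 2 + 4 + 1 + 6 = 19
WMA = 1627.6 / 19 = 85.66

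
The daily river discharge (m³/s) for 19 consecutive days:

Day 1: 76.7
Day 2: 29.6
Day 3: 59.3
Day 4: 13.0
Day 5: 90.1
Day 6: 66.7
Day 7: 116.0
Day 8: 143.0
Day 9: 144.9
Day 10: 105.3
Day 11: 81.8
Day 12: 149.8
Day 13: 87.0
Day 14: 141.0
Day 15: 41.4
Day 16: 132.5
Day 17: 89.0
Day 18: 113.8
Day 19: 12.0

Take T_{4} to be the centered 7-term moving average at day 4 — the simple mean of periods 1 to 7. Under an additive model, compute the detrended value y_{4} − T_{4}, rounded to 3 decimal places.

Trend T_4 = (76.7 + 29.6 + 59.3 + 13.0 + 90.1 + 66.7 + 116.0) / 7 = 451.4/7 = 64.48571
Detrended value: 13.0 − 64.48571 = -51.486

-51.486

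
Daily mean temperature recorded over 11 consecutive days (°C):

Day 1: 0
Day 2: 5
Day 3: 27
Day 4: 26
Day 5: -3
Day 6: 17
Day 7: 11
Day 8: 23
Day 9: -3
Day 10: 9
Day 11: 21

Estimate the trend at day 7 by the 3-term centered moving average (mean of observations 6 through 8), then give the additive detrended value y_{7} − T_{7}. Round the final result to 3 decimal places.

-6.000

Trend T_7 = (17 + 11 + 23) / 3 = 51/3 = 17.00000
Detrended value: 11 − 17.00000 = -6.000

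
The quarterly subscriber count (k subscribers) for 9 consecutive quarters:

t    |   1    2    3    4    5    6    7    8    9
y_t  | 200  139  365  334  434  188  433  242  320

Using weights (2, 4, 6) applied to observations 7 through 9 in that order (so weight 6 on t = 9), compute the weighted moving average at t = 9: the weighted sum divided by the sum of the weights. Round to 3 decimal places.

Weighted sum: 2·433 + 4·242 + 6·320 = 866 + 968 + 1920 = 3754
Weight total: 2 + 4 + 6 = 12
WMA = 3754 / 12 = 312.833

312.833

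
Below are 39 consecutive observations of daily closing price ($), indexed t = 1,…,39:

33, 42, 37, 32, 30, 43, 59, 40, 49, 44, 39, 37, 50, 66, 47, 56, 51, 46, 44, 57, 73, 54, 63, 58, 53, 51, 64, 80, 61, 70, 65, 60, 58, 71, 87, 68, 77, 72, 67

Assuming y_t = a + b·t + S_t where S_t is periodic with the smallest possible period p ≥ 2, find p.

7

First differences y_{t+1} − y_t: 9, -5, -5, -2, 13, 16, -19, 9, -5, -5, -2, 13, 16, -19, 9, -5, …
The difference pattern repeats every 7 terms and not for any smaller step, so p = 7.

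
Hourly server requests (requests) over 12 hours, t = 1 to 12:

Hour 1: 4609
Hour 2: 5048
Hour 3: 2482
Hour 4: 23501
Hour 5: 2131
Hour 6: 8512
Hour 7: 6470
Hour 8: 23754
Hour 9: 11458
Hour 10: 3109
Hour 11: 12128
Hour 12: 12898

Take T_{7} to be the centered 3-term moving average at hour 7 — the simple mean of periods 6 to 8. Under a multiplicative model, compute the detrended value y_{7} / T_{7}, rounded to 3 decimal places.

0.501

Trend T_7 = (8512 + 6470 + 23754) / 3 = 38736/3 = 12912.00000
Ratio to trend: 6470 / 12912.00000 = 0.501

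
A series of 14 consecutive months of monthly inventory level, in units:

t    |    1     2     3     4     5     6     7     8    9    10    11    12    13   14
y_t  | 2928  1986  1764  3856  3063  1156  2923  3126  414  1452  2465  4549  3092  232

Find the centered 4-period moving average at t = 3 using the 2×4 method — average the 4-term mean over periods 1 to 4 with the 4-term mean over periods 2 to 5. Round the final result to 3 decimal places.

2650.375

Sum over 1–4: 2928 + 1986 + 1764 + 3856 = 10534
Sum over 2–5: 1986 + 1764 + 3856 + 3063 = 10669
CMA at t=3 = (10534 + 10669) / (2·4) = 21203 / 8 = 2650.375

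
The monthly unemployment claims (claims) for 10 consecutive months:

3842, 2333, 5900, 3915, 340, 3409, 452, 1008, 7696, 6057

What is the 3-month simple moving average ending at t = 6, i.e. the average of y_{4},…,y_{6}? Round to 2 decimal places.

2554.67

Sum of periods 4–6: 3915 + 340 + 3409 = 7664
Divide by 3: 7664 / 3 = 2554.67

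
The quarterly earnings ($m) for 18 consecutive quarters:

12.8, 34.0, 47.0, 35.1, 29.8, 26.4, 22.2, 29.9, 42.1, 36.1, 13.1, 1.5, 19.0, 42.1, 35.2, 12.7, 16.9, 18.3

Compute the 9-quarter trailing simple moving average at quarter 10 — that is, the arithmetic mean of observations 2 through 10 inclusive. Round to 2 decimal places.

Sum of periods 2–10: 34.0 + 47.0 + 35.1 + 29.8 + 26.4 + 22.2 + 29.9 + 42.1 + 36.1 = 302.6
Divide by 9: 302.6 / 9 = 33.62

33.62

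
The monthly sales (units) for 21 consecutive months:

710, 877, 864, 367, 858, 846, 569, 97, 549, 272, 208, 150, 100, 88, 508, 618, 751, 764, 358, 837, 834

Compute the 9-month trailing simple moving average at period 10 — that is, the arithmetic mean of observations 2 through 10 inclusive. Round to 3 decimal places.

Sum of periods 2–10: 877 + 864 + 367 + 858 + 846 + 569 + 97 + 549 + 272 = 5299
Divide by 9: 5299 / 9 = 588.778

588.778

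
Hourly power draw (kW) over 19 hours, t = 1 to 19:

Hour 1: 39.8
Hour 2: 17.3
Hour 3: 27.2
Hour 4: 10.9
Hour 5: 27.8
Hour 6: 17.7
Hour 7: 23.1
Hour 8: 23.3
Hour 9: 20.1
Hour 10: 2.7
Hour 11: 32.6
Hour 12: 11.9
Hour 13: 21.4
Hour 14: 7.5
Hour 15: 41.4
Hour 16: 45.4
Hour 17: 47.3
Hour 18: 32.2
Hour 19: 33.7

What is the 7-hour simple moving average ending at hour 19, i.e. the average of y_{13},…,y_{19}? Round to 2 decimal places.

32.70

Sum of periods 13–19: 21.4 + 7.5 + 41.4 + 45.4 + 47.3 + 32.2 + 33.7 = 228.9
Divide by 7: 228.9 / 7 = 32.70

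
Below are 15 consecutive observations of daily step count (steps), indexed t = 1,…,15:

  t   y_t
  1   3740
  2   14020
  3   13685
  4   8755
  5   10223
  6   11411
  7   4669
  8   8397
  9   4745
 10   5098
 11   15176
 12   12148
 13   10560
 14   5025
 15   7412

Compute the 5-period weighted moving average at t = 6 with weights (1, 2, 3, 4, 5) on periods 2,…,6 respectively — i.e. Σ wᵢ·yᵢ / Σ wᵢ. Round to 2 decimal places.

11040.13

Weighted sum: 1·14020 + 2·13685 + 3·8755 + 4·10223 + 5·11411 = 14020 + 27370 + 26265 + 40892 + 57055 = 165602
Weight total: 1 + 2 + 3 + 4 + 5 = 15
WMA = 165602 / 15 = 11040.13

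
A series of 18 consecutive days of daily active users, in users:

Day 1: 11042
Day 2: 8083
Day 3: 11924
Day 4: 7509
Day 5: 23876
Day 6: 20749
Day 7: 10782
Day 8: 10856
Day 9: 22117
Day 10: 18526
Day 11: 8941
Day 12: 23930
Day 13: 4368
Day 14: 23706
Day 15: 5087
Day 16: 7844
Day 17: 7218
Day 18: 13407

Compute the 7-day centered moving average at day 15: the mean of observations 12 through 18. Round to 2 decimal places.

12222.86

Sum of periods 12–18: 23930 + 4368 + 23706 + 5087 + 7844 + 7218 + 13407 = 85560
Divide by 7: 85560 / 7 = 12222.86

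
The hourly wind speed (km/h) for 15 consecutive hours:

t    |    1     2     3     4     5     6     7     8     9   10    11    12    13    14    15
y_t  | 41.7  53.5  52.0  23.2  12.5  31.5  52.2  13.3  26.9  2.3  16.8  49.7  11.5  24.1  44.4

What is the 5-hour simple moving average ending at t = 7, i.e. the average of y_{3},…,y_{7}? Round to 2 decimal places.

34.28

Sum of periods 3–7: 52.0 + 23.2 + 12.5 + 31.5 + 52.2 = 171.4
Divide by 5: 171.4 / 5 = 34.28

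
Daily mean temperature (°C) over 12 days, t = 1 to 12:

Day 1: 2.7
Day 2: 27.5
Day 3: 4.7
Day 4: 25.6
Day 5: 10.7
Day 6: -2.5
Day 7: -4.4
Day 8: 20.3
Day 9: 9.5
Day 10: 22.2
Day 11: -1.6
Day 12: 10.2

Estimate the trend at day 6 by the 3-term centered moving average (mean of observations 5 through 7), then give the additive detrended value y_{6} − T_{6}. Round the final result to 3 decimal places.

-3.767

Trend T_6 = (10.7 + (-2.5) + (-4.4)) / 3 = 3.8/3 = 1.26667
Detrended value: -2.5 − 1.26667 = -3.767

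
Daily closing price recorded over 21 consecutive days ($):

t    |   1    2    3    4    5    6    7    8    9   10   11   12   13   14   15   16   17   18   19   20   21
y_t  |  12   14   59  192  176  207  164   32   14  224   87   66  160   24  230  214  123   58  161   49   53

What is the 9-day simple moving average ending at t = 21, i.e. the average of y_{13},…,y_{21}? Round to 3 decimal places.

Sum of periods 13–21: 160 + 24 + 230 + 214 + 123 + 58 + 161 + 49 + 53 = 1072
Divide by 9: 1072 / 9 = 119.111

119.111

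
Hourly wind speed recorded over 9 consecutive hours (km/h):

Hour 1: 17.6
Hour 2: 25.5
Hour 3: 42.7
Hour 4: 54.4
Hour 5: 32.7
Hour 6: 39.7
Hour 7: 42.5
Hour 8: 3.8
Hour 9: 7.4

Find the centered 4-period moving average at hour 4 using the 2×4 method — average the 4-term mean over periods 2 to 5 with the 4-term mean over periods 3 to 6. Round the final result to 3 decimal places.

40.600

Sum over 2–5: 25.5 + 42.7 + 54.4 + 32.7 = 155.3
Sum over 3–6: 42.7 + 54.4 + 32.7 + 39.7 = 169.5
CMA at t=4 = (155.3 + 169.5) / (2·4) = 324.8 / 8 = 40.600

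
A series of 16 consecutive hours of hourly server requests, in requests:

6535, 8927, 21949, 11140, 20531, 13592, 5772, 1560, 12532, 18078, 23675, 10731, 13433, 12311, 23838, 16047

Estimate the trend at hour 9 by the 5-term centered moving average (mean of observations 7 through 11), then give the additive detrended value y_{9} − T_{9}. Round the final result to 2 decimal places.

208.60

Trend T_9 = (5772 + 1560 + 12532 + 18078 + 23675) / 5 = 61617/5 = 12323.4000
Detrended value: 12532 − 12323.4000 = 208.60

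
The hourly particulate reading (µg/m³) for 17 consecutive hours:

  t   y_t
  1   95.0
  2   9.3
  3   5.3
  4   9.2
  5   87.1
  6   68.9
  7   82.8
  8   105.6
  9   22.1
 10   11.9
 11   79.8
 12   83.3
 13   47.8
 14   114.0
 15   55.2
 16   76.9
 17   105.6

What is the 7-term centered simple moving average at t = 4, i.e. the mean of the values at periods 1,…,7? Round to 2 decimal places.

51.09

Sum of periods 1–7: 95.0 + 9.3 + 5.3 + 9.2 + 87.1 + 68.9 + 82.8 = 357.6
Divide by 7: 357.6 / 7 = 51.09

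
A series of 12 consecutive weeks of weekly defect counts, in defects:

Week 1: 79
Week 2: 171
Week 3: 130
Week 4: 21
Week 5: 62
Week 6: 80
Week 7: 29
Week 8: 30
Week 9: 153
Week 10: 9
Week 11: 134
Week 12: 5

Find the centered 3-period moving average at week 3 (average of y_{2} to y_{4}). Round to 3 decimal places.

107.333

Sum of periods 2–4: 171 + 130 + 21 = 322
Divide by 3: 322 / 3 = 107.333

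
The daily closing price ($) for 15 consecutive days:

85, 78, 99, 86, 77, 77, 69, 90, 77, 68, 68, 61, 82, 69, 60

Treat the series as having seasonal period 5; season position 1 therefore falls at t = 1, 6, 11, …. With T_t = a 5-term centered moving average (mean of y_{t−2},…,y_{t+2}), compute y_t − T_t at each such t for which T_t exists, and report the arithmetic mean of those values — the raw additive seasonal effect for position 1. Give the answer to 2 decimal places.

Season position 1 occurs at t = 6, 11 (where T_t is defined).
t=6: T_6 = 79.8000; y_6 − T_6 = 77 − 79.8000 = -2.8000
t=11: T_11 = 71.2000; y_11 − T_11 = 68 − 71.2000 = -3.2000
Mean deviation: (-2.8000 + -3.2000) / 2 = -3.00

-3.00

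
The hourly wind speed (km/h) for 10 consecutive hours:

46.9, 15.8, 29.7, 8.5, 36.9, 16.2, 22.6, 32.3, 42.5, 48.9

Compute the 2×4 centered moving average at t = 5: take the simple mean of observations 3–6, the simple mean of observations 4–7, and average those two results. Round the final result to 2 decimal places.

21.94

Sum over 3–6: 29.7 + 8.5 + 36.9 + 16.2 = 91.3
Sum over 4–7: 8.5 + 36.9 + 16.2 + 22.6 = 84.2
CMA at t=5 = (91.3 + 84.2) / (2·4) = 175.5 / 8 = 21.94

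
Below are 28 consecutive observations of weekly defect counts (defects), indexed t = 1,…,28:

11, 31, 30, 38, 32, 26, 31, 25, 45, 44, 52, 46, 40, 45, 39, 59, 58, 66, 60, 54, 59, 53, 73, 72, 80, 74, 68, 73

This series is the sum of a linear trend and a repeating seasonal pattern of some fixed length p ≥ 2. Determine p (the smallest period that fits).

7

First differences y_{t+1} − y_t: 20, -1, 8, -6, -6, 5, -6, 20, -1, 8, -6, -6, 5, -6, 20, -1, …
The difference pattern repeats every 7 terms and not for any smaller step, so p = 7.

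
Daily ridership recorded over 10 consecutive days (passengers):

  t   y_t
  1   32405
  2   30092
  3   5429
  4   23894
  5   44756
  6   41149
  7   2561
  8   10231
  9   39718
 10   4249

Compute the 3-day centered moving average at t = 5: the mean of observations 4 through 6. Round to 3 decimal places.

36599.667

Sum of periods 4–6: 23894 + 44756 + 41149 = 109799
Divide by 3: 109799 / 3 = 36599.667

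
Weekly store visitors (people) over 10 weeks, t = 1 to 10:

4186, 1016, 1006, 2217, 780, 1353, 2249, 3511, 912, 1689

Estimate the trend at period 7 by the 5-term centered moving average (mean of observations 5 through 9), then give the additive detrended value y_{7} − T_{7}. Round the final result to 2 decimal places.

Trend T_7 = (780 + 1353 + 2249 + 3511 + 912) / 5 = 8805/5 = 1761.0000
Detrended value: 2249 − 1761.0000 = 488.00

488.00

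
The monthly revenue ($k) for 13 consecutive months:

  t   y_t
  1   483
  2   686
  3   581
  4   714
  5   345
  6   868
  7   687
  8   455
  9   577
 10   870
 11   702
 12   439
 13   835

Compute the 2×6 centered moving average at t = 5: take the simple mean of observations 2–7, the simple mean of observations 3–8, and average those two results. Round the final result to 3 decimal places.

627.583

Sum over 2–7: 686 + 581 + 714 + 345 + 868 + 687 = 3881
Sum over 3–8: 581 + 714 + 345 + 868 + 687 + 455 = 3650
CMA at t=5 = (3881 + 3650) / (2·6) = 7531 / 12 = 627.583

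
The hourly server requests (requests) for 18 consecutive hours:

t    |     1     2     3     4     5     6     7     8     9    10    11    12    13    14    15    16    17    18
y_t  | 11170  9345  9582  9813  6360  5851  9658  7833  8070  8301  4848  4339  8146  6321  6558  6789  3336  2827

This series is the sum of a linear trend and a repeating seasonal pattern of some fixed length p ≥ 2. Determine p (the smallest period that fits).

6

First differences y_{t+1} − y_t: -1825, 237, 231, -3453, -509, 3807, -1825, 237, 231, -3453, -509, 3807, -1825, 237, …
The difference pattern repeats every 6 terms and not for any smaller step, so p = 6.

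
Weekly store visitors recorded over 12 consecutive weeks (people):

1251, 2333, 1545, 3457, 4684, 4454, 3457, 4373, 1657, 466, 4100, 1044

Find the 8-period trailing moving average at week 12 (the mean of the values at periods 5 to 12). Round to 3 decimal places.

Sum of periods 5–12: 4684 + 4454 + 3457 + 4373 + 1657 + 466 + 4100 + 1044 = 24235
Divide by 8: 24235 / 8 = 3029.375

3029.375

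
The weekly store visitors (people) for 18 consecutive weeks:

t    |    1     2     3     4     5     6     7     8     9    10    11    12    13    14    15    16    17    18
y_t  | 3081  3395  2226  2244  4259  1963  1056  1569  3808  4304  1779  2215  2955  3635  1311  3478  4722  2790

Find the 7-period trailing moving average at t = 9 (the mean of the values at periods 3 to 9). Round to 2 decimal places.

2446.43

Sum of periods 3–9: 2226 + 2244 + 4259 + 1963 + 1056 + 1569 + 3808 = 17125
Divide by 7: 17125 / 7 = 2446.43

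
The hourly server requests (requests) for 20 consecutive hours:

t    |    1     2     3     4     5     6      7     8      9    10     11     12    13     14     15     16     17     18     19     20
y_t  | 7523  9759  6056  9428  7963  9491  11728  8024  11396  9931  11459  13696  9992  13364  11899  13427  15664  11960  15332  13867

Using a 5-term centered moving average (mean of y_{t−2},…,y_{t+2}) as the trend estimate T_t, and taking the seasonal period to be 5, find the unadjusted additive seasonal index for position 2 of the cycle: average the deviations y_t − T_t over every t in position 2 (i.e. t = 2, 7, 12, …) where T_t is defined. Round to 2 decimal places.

Season position 2 occurs at t = 7, 12, 17 (where T_t is defined).
t=7: T_7 = 9720.4000; y_7 − T_7 = 11728 − 9720.4000 = 2007.6000
t=12: T_12 = 11688.4000; y_12 − T_12 = 13696 − 11688.4000 = 2007.6000
t=17: T_17 = 13656.4000; y_17 − T_17 = 15664 − 13656.4000 = 2007.6000
Mean deviation: (2007.6000 + 2007.6000 + 2007.6000) / 3 = 2007.60

2007.60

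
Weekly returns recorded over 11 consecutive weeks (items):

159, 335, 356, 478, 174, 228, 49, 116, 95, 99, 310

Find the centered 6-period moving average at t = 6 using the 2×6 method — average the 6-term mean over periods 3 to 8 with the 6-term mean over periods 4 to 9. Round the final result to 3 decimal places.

Sum over 3–8: 356 + 478 + 174 + 228 + 49 + 116 = 1401
Sum over 4–9: 478 + 174 + 228 + 49 + 116 + 95 = 1140
CMA at t=6 = (1401 + 1140) / (2·6) = 2541 / 12 = 211.750

211.750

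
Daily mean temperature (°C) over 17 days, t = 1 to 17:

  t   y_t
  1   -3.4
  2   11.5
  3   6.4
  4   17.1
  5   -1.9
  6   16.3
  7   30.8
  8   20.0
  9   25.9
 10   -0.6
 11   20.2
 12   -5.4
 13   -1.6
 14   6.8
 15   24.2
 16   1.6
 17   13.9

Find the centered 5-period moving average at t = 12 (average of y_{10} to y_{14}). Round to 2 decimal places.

Sum of periods 10–14: (-0.6) + 20.2 + (-5.4) + (-1.6) + 6.8 = 19.4
Divide by 5: 19.4 / 5 = 3.88

3.88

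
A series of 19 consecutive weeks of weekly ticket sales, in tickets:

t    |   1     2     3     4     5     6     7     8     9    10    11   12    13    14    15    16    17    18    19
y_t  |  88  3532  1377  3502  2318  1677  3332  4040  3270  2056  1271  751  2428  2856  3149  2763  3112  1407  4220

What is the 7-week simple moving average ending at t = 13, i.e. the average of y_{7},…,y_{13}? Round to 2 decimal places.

Sum of periods 7–13: 3332 + 4040 + 3270 + 2056 + 1271 + 751 + 2428 = 17148
Divide by 7: 17148 / 7 = 2449.71

2449.71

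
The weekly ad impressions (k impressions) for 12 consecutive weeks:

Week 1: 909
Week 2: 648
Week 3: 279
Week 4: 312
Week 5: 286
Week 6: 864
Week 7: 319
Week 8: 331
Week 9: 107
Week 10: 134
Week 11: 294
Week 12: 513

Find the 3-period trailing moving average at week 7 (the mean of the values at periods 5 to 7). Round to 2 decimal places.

Sum of periods 5–7: 286 + 864 + 319 = 1469
Divide by 3: 1469 / 3 = 489.67

489.67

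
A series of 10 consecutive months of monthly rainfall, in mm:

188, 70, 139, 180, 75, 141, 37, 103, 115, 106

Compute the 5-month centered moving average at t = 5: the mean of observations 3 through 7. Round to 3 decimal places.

114.400

Sum of periods 3–7: 139 + 180 + 75 + 141 + 37 = 572
Divide by 5: 572 / 5 = 114.400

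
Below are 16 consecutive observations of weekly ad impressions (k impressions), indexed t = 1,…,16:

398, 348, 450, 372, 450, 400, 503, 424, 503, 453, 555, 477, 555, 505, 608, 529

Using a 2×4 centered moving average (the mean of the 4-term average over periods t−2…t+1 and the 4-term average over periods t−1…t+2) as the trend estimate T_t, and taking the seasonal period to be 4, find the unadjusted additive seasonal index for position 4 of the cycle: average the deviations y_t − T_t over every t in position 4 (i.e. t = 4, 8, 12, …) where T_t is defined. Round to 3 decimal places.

-39.708

Season position 4 occurs at t = 4, 8, 12 (where T_t is defined).
t=4: T_4 = 411.50000; y_4 − T_4 = 372 − 411.50000 = -39.50000
t=8: T_8 = 464.12500; y_8 − T_8 = 424 − 464.12500 = -40.12500
t=12: T_12 = 516.50000; y_12 − T_12 = 477 − 516.50000 = -39.50000
Mean deviation: (-39.50000 + -40.12500 + -39.50000) / 3 = -39.708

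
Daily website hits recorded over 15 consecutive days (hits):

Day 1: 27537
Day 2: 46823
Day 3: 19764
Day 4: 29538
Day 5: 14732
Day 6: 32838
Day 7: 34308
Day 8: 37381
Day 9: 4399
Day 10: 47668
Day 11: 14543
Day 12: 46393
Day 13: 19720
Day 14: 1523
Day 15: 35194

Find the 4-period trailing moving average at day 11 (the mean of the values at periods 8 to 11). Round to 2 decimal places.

Sum of periods 8–11: 37381 + 4399 + 47668 + 14543 = 103991
Divide by 4: 103991 / 4 = 25997.75

25997.75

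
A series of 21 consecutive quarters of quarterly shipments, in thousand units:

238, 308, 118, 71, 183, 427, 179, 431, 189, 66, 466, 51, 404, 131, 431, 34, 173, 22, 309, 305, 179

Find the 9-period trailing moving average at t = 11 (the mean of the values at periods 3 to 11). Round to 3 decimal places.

Sum of periods 3–11: 118 + 71 + 183 + 427 + 179 + 431 + 189 + 66 + 466 = 2130
Divide by 9: 2130 / 9 = 236.667

236.667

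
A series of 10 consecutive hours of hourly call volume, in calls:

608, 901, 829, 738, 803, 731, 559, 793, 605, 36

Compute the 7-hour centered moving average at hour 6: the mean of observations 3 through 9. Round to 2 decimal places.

722.57

Sum of periods 3–9: 829 + 738 + 803 + 731 + 559 + 793 + 605 = 5058
Divide by 7: 5058 / 7 = 722.57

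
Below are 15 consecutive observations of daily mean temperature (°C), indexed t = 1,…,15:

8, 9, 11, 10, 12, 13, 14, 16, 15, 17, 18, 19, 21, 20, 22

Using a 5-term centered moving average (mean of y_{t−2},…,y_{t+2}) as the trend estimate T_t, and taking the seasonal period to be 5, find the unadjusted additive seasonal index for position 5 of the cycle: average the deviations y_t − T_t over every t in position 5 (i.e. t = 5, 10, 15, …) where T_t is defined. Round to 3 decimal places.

0.000

Season position 5 occurs at t = 5, 10 (where T_t is defined).
t=5: T_5 = 12.00000; y_5 − T_5 = 12 − 12.00000 = 0.00000
t=10: T_10 = 17.00000; y_10 − T_10 = 17 − 17.00000 = 0.00000
Mean deviation: (0.00000 + 0.00000) / 2 = 0.000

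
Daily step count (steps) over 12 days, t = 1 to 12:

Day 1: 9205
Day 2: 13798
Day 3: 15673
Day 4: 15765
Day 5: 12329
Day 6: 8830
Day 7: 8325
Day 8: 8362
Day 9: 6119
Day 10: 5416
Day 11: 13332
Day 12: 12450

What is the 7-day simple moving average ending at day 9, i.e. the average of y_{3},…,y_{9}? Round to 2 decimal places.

Sum of periods 3–9: 15673 + 15765 + 12329 + 8830 + 8325 + 8362 + 6119 = 75403
Divide by 7: 75403 / 7 = 10771.86

10771.86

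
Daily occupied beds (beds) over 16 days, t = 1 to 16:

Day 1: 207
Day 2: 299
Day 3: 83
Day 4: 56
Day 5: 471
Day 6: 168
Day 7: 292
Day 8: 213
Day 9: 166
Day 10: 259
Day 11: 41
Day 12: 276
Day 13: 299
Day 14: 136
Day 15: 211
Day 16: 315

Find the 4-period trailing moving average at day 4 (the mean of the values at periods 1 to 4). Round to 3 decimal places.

Sum of periods 1–4: 207 + 299 + 83 + 56 = 645
Divide by 4: 645 / 4 = 161.250

161.250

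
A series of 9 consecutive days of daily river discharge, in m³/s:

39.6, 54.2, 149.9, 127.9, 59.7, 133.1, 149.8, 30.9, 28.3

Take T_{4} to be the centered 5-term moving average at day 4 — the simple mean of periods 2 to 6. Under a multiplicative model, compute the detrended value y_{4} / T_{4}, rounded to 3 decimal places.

1.219

Trend T_4 = (54.2 + 149.9 + 127.9 + 59.7 + 133.1) / 5 = 524.8/5 = 104.96000
Ratio to trend: 127.9 / 104.96000 = 1.219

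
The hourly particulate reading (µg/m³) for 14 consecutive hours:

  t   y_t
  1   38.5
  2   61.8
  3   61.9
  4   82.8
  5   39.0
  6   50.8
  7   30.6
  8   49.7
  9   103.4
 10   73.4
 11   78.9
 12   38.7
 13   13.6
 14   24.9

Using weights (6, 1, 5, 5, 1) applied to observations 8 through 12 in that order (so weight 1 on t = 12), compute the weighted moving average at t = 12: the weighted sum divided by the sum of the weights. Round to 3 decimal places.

66.767

Weighted sum: 6·49.7 + 1·103.4 + 5·73.4 + 5·78.9 + 1·38.7 = 298.2 + 103.4 + 367.0 + 394.5 + 38.7 = 1201.8
Weight total: 6 + 1 + 5 + 5 + 1 = 18
WMA = 1201.8 / 18 = 66.767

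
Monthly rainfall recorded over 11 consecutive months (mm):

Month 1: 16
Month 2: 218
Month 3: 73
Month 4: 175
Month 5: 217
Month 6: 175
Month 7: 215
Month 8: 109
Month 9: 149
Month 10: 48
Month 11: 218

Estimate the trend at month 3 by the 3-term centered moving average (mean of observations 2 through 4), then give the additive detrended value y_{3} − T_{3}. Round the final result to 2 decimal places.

-82.33

Trend T_3 = (218 + 73 + 175) / 3 = 466/3 = 155.3333
Detrended value: 73 − 155.3333 = -82.33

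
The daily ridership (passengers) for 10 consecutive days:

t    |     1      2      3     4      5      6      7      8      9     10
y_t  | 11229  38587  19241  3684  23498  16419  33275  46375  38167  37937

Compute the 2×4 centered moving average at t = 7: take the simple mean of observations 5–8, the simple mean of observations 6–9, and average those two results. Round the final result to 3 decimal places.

31725.375

Sum over 5–8: 23498 + 16419 + 33275 + 46375 = 119567
Sum over 6–9: 16419 + 33275 + 46375 + 38167 = 134236
CMA at t=7 = (119567 + 134236) / (2·4) = 253803 / 8 = 31725.375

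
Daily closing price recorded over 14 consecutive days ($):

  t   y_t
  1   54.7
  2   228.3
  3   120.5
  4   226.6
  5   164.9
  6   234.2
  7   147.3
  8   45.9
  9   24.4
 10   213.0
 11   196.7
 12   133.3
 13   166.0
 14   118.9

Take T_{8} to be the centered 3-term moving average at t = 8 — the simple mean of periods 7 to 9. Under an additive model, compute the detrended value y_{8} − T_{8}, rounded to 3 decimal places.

-26.633

Trend T_8 = (147.3 + 45.9 + 24.4) / 3 = 217.6/3 = 72.53333
Detrended value: 45.9 − 72.53333 = -26.633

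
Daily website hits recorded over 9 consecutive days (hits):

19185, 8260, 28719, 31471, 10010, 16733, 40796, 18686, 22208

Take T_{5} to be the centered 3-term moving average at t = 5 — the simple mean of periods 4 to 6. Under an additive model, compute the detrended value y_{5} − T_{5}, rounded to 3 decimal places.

-9394.667

Trend T_5 = (31471 + 10010 + 16733) / 3 = 58214/3 = 19404.66667
Detrended value: 10010 − 19404.66667 = -9394.667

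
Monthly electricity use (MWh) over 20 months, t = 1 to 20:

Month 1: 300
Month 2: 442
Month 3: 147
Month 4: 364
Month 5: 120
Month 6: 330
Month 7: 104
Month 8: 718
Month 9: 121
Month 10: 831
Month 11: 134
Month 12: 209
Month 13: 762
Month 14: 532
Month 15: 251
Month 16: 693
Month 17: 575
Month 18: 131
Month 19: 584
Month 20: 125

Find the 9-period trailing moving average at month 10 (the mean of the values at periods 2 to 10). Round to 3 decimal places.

353.000

Sum of periods 2–10: 442 + 147 + 364 + 120 + 330 + 104 + 718 + 121 + 831 = 3177
Divide by 9: 3177 / 9 = 353.000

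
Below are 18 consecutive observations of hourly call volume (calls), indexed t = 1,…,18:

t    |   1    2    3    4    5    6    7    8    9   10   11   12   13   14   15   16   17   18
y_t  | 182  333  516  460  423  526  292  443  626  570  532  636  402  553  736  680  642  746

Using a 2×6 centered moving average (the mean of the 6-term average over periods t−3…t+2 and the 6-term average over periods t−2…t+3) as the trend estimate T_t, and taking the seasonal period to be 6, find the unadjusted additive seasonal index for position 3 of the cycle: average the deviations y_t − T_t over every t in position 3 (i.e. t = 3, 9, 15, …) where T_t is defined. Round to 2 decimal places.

Season position 3 occurs at t = 9, 15 (where T_t is defined).
t=9: T_9 = 507.3333; y_9 − T_9 = 626 − 507.3333 = 118.6667
t=15: T_15 = 617.3333; y_15 − T_15 = 736 − 617.3333 = 118.6667
Mean deviation: (118.6667 + 118.6667) / 2 = 118.67

118.67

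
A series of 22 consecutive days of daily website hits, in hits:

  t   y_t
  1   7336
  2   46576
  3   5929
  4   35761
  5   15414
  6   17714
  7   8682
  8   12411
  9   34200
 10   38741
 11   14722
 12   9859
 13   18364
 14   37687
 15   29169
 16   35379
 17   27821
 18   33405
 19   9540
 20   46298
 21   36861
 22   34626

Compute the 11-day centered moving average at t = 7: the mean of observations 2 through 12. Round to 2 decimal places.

21819.00

Sum of periods 2–12: 46576 + 5929 + 35761 + 15414 + 17714 + 8682 + 12411 + 34200 + 38741 + 14722 + 9859 = 240009
Divide by 11: 240009 / 11 = 21819.00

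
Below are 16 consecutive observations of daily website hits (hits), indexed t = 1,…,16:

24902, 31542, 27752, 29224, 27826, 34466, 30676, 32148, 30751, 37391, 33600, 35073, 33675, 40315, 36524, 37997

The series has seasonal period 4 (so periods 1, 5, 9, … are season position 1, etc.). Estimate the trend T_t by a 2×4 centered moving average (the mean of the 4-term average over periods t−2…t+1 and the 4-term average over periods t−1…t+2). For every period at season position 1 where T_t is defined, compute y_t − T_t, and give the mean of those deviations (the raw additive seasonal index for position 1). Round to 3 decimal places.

-2356.250

Season position 1 occurs at t = 5, 9, 13 (where T_t is defined).
t=5: T_5 = 30182.50000; y_5 − T_5 = 27826 − 30182.50000 = -2356.50000
t=9: T_9 = 33107.00000; y_9 − T_9 = 30751 − 33107.00000 = -2356.00000
t=13: T_13 = 36031.25000; y_13 − T_13 = 33675 − 36031.25000 = -2356.25000
Mean deviation: (-2356.50000 + -2356.00000 + -2356.25000) / 3 = -2356.250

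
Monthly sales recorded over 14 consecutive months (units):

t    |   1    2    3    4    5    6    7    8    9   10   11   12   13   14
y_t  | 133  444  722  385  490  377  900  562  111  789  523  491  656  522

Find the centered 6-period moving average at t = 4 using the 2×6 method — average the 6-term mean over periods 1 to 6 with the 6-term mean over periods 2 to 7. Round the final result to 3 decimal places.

489.083

Sum over 1–6: 133 + 444 + 722 + 385 + 490 + 377 = 2551
Sum over 2–7: 444 + 722 + 385 + 490 + 377 + 900 = 3318
CMA at t=4 = (2551 + 3318) / (2·6) = 5869 / 12 = 489.083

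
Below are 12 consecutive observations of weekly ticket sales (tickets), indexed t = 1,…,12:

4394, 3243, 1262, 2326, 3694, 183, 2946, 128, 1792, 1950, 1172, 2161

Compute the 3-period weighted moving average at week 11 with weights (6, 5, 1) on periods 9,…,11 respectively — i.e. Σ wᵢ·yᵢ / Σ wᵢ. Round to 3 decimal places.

1806.167

Weighted sum: 6·1792 + 5·1950 + 1·1172 = 10752 + 9750 + 1172 = 21674
Weight total: 6 + 5 + 1 = 12
WMA = 21674 / 12 = 1806.167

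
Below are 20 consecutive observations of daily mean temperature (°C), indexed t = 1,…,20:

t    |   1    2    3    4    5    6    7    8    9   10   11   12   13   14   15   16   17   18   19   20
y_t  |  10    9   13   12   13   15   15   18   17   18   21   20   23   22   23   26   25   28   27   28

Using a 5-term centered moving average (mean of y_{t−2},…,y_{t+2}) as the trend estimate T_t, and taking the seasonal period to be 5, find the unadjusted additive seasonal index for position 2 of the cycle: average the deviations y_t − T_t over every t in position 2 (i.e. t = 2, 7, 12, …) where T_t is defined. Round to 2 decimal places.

Season position 2 occurs at t = 7, 12, 17 (where T_t is defined).
t=7: T_7 = 15.6000; y_7 − T_7 = 15 − 15.6000 = -0.6000
t=12: T_12 = 20.8000; y_12 − T_12 = 20 − 20.8000 = -0.8000
t=17: T_17 = 25.8000; y_17 − T_17 = 25 − 25.8000 = -0.8000
Mean deviation: (-0.6000 + -0.8000 + -0.8000) / 3 = -0.73

-0.73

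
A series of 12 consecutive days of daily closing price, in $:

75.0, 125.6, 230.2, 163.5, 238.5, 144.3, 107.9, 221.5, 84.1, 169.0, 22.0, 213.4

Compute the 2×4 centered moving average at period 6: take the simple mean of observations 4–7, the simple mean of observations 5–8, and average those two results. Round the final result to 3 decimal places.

Sum over 4–7: 163.5 + 238.5 + 144.3 + 107.9 = 654.2
Sum over 5–8: 238.5 + 144.3 + 107.9 + 221.5 = 712.2
CMA at t=6 = (654.2 + 712.2) / (2·4) = 1366.4 / 8 = 170.800

170.800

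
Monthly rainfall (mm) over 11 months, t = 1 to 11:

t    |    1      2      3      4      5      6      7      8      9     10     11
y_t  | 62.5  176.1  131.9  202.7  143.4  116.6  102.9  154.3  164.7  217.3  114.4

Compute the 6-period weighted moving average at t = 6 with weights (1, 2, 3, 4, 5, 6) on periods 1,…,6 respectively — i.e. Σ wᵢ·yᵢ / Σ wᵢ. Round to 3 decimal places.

Weighted sum: 1·62.5 + 2·176.1 + 3·131.9 + 4·202.7 + 5·143.4 + 6·116.6 = 62.5 + 352.2 + 395.7 + 810.8 + 717.0 + 699.6 = 3037.8
Weight total: 1 + 2 + 3 + 4 + 5 + 6 = 21
WMA = 3037.8 / 21 = 144.657

144.657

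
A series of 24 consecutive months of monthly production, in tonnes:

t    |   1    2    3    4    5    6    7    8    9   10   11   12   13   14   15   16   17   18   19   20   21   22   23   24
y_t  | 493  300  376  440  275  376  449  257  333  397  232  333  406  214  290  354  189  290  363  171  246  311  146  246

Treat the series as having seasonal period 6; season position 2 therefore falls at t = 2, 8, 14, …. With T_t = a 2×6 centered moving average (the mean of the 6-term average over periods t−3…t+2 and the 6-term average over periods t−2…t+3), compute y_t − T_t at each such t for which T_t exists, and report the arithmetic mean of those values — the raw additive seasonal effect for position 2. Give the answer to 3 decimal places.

-87.194

Season position 2 occurs at t = 8, 14, 20 (where T_t is defined).
t=8: T_8 = 344.25000; y_8 − T_8 = 257 − 344.25000 = -87.25000
t=14: T_14 = 301.25000; y_14 − T_14 = 214 − 301.25000 = -87.25000
t=20: T_20 = 258.08333; y_20 − T_20 = 171 − 258.08333 = -87.08333
Mean deviation: (-87.25000 + -87.25000 + -87.08333) / 3 = -87.194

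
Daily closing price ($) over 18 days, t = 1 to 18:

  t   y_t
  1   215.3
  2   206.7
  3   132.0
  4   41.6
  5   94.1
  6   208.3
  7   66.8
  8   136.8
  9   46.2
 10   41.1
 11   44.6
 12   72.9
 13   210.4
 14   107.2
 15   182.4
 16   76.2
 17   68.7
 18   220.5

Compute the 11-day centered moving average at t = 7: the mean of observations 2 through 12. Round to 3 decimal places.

99.191

Sum of periods 2–12: 206.7 + 132.0 + 41.6 + 94.1 + 208.3 + 66.8 + 136.8 + 46.2 + 41.1 + 44.6 + 72.9 = 1091.1
Divide by 11: 1091.1 / 11 = 99.191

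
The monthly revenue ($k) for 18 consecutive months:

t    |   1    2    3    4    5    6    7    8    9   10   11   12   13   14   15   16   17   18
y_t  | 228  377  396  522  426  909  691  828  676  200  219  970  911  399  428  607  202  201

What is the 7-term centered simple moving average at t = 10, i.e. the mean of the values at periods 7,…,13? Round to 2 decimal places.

Sum of periods 7–13: 691 + 828 + 676 + 200 + 219 + 970 + 911 = 4495
Divide by 7: 4495 / 7 = 642.14

642.14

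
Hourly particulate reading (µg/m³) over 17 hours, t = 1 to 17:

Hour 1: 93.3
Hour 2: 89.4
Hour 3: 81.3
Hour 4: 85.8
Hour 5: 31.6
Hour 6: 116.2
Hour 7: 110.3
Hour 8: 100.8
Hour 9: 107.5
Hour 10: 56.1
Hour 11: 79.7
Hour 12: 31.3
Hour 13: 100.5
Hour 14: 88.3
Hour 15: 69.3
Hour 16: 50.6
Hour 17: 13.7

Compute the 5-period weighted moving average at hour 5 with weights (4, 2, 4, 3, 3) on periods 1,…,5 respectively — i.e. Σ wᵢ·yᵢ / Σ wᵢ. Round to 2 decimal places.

76.84

Weighted sum: 4·93.3 + 2·89.4 + 4·81.3 + 3·85.8 + 3·31.6 = 373.2 + 178.8 + 325.2 + 257.4 + 94.8 = 1229.4
Weight total: 4 + 2 + 4 + 3 + 3 = 16
WMA = 1229.4 / 16 = 76.84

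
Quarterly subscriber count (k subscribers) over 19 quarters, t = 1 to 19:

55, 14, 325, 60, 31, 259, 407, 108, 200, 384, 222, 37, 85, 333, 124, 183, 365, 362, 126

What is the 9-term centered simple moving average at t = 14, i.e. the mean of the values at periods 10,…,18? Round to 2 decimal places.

Sum of periods 10–18: 384 + 222 + 37 + 85 + 333 + 124 + 183 + 365 + 362 = 2095
Divide by 9: 2095 / 9 = 232.78

232.78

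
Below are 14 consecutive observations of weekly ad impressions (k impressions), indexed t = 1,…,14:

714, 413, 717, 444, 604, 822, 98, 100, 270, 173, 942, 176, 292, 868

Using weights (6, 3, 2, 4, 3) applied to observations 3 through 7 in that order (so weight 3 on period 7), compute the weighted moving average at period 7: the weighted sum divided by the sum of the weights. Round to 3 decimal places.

579.111

Weighted sum: 6·717 + 3·444 + 2·604 + 4·822 + 3·98 = 4302 + 1332 + 1208 + 3288 + 294 = 10424
Weight total: 6 + 3 + 2 + 4 + 3 = 18
WMA = 10424 / 18 = 579.111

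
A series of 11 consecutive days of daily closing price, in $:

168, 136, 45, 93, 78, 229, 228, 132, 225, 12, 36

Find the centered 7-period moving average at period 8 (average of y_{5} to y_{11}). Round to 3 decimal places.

Sum of periods 5–11: 78 + 229 + 228 + 132 + 225 + 12 + 36 = 940
Divide by 7: 940 / 7 = 134.286

134.286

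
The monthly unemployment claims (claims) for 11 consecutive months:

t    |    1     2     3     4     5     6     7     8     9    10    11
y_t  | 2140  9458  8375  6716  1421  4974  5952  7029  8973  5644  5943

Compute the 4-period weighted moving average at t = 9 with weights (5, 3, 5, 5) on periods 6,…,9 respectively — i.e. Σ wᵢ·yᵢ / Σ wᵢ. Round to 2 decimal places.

Weighted sum: 5·4974 + 3·5952 + 5·7029 + 5·8973 = 24870 + 17856 + 35145 + 44865 = 122736
Weight total: 5 + 3 + 5 + 5 = 18
WMA = 122736 / 18 = 6818.67

6818.67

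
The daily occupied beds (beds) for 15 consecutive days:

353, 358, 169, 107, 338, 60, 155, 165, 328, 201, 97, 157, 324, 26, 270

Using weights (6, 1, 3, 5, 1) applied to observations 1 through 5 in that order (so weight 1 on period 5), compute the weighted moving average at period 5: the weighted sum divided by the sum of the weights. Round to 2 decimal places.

Weighted sum: 6·353 + 1·358 + 3·169 + 5·107 + 1·338 = 2118 + 358 + 507 + 535 + 338 = 3856
Weight total: 6 + 1 + 3 + 5 + 1 = 16
WMA = 3856 / 16 = 241.00

241.00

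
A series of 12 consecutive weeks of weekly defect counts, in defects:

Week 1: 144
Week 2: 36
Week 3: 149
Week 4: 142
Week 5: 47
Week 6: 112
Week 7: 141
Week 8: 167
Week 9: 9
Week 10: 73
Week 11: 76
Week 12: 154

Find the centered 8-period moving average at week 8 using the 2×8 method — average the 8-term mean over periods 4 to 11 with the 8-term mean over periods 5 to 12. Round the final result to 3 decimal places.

96.625

Sum over 4–11: 142 + 47 + 112 + 141 + 167 + 9 + 73 + 76 = 767
Sum over 5–12: 47 + 112 + 141 + 167 + 9 + 73 + 76 + 154 = 779
CMA at t=8 = (767 + 779) / (2·8) = 1546 / 16 = 96.625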